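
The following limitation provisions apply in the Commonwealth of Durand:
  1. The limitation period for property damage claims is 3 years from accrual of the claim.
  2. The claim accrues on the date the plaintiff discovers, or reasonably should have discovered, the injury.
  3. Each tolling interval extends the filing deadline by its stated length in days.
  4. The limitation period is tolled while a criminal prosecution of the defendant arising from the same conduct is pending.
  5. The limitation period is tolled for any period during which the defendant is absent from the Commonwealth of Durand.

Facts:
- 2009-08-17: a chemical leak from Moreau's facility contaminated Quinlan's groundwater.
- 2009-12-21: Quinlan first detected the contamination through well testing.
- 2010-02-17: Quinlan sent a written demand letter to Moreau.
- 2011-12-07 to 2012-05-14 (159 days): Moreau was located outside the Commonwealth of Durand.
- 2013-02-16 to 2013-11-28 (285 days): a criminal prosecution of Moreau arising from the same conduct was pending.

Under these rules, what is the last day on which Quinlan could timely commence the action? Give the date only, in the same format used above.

2014-03-10

Under the discovery rule, the claim accrued on 2009-12-21, when Quinlan discovered the injury — not on the 2009-08-17 date of the underlying act.
Adding the 3 years base period to 2009-12-21 gives a deadline of 2012-12-21, before any tolling.
Because the defendant's absence from the jurisdiction ran from 2011-12-07 to 2012-05-14, the deadline is extended by 159 days to 2013-05-29.
Because the pending criminal prosecution ran from 2013-02-16 to 2013-11-28, the deadline is extended by 285 days to 2014-03-10.
Nothing else in the chronology tolls or restarts the period.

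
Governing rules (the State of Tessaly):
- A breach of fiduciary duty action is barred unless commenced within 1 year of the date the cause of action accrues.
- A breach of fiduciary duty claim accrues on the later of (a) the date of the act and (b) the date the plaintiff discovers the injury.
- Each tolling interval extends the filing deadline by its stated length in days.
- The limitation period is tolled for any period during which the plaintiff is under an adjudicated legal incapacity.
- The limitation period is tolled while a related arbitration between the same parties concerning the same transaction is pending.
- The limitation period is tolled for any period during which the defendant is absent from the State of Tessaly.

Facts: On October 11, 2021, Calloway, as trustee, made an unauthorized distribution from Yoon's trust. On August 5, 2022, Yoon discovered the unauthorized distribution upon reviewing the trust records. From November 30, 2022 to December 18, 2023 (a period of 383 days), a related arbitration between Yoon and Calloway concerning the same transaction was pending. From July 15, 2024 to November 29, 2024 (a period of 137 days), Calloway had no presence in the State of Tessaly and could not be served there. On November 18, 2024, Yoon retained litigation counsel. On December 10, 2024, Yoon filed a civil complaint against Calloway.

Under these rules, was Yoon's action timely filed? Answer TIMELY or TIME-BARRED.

The claim accrued on August 5, 2022 — the later of the October 11, 2021 act and the August 5, 2022 discovery.
The untolled deadline — 1 year after August 5, 2022 — is August 5, 2023.
Because the pending related arbitration ran from November 30, 2022 to December 18, 2023, the deadline is extended by 383 days to August 22, 2024.
Because the defendant's absence from the jurisdiction ran from July 15, 2024 to November 29, 2024, the deadline is extended by 137 days to January 6, 2025.
Nothing else in the chronology tolls or restarts the period.
The December 10, 2024 filing precedes the January 6, 2025 deadline; the claim is timely.

TIMELY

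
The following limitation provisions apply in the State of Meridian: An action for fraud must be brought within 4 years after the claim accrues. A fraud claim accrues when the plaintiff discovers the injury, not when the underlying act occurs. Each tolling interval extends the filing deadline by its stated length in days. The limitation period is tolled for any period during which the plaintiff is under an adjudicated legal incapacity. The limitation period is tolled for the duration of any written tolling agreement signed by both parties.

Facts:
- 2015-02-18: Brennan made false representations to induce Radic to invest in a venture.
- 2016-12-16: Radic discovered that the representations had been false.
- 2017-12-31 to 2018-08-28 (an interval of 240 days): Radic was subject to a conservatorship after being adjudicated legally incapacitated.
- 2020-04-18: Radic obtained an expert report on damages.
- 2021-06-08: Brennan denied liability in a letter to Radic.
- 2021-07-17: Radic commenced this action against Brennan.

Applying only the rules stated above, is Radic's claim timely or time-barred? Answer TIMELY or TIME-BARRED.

The claim did not accrue until Radic discovered the injury on 2016-12-16; the 2015-02-18 act date does not start the clock under the stated rule.
4 years from 2016-12-16 is 2020-12-16.
Because the plaintiff's legal incapacity ran from 2017-12-31 to 2018-08-28, the deadline is extended by 240 days to 2021-08-13.
None of the other events listed affects the running of the period under the stated rules.
Radic filed on 2021-07-17, before the 2021-08-13 deadline, so the action is timely.

TIMELY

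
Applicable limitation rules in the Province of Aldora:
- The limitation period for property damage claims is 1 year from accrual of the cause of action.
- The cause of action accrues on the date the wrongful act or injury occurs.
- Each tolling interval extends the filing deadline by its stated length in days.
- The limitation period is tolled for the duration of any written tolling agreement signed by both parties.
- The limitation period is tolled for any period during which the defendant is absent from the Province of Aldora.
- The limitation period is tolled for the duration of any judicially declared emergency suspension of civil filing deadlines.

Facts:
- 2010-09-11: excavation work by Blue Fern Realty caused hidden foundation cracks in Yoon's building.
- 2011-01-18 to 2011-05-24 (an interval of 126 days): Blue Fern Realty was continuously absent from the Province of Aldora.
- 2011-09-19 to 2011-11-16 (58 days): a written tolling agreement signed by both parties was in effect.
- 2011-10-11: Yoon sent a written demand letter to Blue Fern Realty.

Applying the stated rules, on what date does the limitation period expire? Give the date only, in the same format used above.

2012-03-13

The claim accrued on 2010-09-11, when the wrongful act occurred.
Adding the 1 year base period to 2010-09-11 gives a deadline of 2011-09-11, before any tolling.
The period was tolled for 126 days by the defendant's absence from the jurisdiction (2011-01-18 to 2011-05-24), pushing the deadline to 2012-01-15.
The written tolling agreement from 2011-09-19 to 2011-11-16 tolled the period for 58 days, extending the deadline to 2012-03-13.
Nothing else in the chronology tolls or restarts the period.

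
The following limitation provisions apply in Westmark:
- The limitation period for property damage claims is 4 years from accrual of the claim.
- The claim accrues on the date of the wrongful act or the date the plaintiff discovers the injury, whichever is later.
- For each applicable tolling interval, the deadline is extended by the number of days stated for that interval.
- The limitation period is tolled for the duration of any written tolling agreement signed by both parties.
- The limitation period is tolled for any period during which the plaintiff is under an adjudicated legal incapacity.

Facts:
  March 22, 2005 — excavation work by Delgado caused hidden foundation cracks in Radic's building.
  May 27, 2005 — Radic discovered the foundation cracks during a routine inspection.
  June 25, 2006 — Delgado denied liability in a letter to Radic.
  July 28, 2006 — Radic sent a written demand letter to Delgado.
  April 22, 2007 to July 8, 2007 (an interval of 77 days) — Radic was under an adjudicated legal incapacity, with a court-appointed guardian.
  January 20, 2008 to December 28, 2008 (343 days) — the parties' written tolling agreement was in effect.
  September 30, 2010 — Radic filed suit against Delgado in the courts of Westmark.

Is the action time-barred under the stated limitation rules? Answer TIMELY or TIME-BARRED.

The claim accrued on May 27, 2005 — the later of the March 22, 2005 act and the May 27, 2005 discovery.
The untolled deadline — 4 years after May 27, 2005 — is May 27, 2009.
Because the plaintiff's legal incapacity ran from April 22, 2007 to July 8, 2007, the deadline is extended by 77 days to August 12, 2009.
The period was tolled for 343 days by the written tolling agreement (January 20, 2008 to December 28, 2008), pushing the deadline to July 21, 2010.
Nothing else in the chronology tolls or restarts the period.
Filing on September 30, 2010 missed the July 21, 2010 deadline — the action is time-barred.

TIME-BARRED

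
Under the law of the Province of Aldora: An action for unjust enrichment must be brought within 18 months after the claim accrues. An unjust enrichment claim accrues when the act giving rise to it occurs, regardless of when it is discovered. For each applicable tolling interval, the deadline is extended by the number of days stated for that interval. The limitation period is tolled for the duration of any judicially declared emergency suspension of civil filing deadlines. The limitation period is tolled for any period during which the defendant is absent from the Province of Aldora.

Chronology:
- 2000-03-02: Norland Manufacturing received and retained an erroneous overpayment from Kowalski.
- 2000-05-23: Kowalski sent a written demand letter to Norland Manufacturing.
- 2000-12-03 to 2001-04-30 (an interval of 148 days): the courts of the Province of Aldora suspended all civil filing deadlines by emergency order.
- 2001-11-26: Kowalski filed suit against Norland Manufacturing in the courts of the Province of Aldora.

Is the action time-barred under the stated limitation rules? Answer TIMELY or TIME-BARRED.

The claim accrued on 2000-03-02, the date of the act.
Adding the 18 months base period to 2000-03-02 gives a deadline of 2001-09-02, before any tolling.
Because the emergency suspension of filing deadlines ran from 2000-12-03 to 2001-04-30, the deadline is extended by 148 days to 2002-01-28.
Nothing else in the chronology tolls or restarts the period.
Filing on 2001-11-26 beat the 2002-01-28 deadline — the action is timely.

TIMELY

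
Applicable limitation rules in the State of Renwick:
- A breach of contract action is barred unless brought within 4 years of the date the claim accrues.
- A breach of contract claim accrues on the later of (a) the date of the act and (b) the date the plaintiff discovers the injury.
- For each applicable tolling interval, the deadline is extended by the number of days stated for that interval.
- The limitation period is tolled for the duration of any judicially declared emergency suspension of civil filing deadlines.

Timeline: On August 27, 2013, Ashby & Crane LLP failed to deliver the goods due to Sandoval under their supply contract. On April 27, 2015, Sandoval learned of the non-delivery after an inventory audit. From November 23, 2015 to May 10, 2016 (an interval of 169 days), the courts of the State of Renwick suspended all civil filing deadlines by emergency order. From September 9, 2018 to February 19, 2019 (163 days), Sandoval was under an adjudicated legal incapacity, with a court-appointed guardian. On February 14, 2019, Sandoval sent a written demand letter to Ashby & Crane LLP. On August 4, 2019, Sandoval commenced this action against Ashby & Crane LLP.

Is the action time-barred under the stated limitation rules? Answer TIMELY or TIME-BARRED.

Taking the later of the act (August 27, 2013) and discovery (April 27, 2015), the claim accrued on April 27, 2015.
The untolled deadline — 4 years after April 27, 2015 — is April 27, 2019.
Because the emergency suspension of filing deadlines ran from November 23, 2015 to May 10, 2016, the deadline is extended by 169 days to October 13, 2019.
No stated provision tolls the period for the plaintiff's incapacity, so the interval from September 9, 2018 to February 19, 2019 has no effect on the deadline.
Nothing else in the chronology tolls or restarts the period.
Filing on August 4, 2019 beat the October 13, 2019 deadline — the action is timely.

TIMELY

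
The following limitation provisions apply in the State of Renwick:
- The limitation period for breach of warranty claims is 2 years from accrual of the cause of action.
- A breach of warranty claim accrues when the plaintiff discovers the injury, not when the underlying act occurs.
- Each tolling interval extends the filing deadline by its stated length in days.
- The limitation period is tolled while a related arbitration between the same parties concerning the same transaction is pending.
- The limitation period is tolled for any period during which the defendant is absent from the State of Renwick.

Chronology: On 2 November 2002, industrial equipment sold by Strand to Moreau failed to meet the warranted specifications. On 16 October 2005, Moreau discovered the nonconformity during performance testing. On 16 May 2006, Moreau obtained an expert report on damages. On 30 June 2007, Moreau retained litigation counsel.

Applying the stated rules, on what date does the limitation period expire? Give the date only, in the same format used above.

The claim did not accrue until Moreau discovered the injury on 16 October 2005; the 2 November 2002 act date does not start the clock under the stated rule.
The untolled deadline — 2 years after 16 October 2005 — is 16 October 2007.
None of the other events listed affects the running of the period under the stated rules.

16 October 2007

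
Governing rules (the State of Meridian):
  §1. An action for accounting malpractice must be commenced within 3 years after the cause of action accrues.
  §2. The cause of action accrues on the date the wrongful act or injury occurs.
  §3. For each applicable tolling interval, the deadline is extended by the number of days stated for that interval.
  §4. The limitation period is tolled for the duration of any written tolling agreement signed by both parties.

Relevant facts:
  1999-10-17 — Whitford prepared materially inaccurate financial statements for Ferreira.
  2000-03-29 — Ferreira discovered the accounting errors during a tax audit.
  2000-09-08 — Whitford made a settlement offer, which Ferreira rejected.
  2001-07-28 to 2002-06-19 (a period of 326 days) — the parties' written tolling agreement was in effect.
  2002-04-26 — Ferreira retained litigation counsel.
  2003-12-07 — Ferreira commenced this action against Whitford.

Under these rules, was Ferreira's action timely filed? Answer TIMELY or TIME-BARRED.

TIME-BARRED

Because the rule ties accrual to occurrence, the claim accrued on 1999-10-17, not on the 2000-03-29 discovery date.
The untolled deadline — 3 years after 1999-10-17 — is 2002-10-17.
Because the written tolling agreement ran from 2001-07-28 to 2002-06-19, the deadline is extended by 326 days to 2003-09-08.
The other events in the timeline have no effect on the limitation period under the stated rules.
The 2003-12-07 filing falls after the 2003-09-08 deadline; the claim is time-barred.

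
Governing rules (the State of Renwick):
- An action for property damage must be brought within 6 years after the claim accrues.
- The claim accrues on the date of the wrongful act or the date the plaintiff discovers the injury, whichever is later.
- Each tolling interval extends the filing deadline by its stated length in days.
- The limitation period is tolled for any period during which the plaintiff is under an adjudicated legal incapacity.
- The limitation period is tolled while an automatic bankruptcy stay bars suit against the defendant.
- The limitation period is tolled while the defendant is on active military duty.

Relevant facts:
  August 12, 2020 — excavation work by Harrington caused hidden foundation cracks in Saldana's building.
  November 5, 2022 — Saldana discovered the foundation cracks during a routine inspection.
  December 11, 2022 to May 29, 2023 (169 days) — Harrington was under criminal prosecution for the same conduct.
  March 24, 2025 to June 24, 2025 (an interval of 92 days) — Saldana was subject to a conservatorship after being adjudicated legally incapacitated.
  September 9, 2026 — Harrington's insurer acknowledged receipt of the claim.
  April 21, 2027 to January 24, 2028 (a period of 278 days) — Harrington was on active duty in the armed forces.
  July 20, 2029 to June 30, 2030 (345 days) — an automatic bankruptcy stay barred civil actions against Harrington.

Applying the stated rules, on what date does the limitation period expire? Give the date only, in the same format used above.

Because discovery on November 5, 2022 post-dates the August 12, 2020 act, accrual under the later-of rule falls on November 5, 2022.
6 years from November 5, 2022 is November 5, 2028.
The period was tolled for 92 days by the plaintiff's legal incapacity (March 24, 2025 to June 24, 2025), pushing the deadline to February 5, 2029.
Because the defendant's active military service ran from April 21, 2027 to January 24, 2028, the deadline is extended by 278 days to November 10, 2029.
The period was tolled for 345 days by the automatic bankruptcy stay (July 20, 2029 to June 30, 2030), pushing the deadline to October 21, 2030.
No stated provision tolls the period for a criminal prosecution, so the interval from December 11, 2022 to May 29, 2023 has no effect on the deadline.
The other events in the timeline have no effect on the limitation period under the stated rules.

October 21, 2030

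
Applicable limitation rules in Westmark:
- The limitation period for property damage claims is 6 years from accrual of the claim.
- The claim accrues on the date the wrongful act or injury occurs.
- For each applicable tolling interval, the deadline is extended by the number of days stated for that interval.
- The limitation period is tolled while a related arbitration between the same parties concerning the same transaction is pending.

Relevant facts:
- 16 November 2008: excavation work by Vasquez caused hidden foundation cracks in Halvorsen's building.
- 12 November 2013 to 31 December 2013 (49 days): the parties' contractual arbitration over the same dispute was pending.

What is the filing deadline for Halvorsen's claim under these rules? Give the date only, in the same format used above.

The limitation period began to run on 16 November 2008.
Adding the 6 years base period to 16 November 2008 gives a deadline of 16 November 2014, before any tolling.
The period was tolled for 49 days by the pending related arbitration (12 November 2013 to 31 December 2013), pushing the deadline to 4 January 2015.

4 January 2015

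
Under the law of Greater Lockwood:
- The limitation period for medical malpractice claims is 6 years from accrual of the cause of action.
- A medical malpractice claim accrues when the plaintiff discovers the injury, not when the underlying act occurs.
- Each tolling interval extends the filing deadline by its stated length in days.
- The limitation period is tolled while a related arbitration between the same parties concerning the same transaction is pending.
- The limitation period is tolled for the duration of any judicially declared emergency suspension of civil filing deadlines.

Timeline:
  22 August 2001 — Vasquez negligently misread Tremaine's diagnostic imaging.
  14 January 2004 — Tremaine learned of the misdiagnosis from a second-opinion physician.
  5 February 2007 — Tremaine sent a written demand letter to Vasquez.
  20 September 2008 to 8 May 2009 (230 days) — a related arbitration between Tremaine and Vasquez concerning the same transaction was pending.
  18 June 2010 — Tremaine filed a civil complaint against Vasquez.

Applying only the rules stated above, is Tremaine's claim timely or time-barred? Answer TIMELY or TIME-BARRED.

The claim did not accrue until Tremaine discovered the injury on 14 January 2004; the 22 August 2001 act date does not start the clock under the stated rule.
Adding the 6 years base period to 14 January 2004 gives a deadline of 14 January 2010, before any tolling.
The period was tolled for 230 days by the pending related arbitration (20 September 2008 to 8 May 2009), pushing the deadline to 1 September 2010.
Nothing else in the chronology tolls or restarts the period.
Tremaine filed on 18 June 2010, before the 1 September 2010 deadline, so the action is timely.

TIMELY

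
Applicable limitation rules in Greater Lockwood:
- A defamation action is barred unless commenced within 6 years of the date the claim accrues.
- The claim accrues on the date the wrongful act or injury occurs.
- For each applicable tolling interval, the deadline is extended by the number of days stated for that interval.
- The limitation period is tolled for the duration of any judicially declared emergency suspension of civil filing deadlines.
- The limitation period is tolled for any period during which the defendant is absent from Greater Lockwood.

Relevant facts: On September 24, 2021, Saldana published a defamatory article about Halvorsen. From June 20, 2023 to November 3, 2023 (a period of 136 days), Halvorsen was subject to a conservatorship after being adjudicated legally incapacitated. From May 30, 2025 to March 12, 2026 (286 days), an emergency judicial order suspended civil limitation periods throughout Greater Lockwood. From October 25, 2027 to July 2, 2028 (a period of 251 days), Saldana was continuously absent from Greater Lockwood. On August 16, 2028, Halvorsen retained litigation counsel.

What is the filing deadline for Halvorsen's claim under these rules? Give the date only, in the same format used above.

The claim accrued on September 24, 2021, when the wrongful act occurred.
The untolled deadline — 6 years after September 24, 2021 — is September 24, 2027.
The period was tolled for 286 days by the emergency suspension of filing deadlines (May 30, 2025 to March 12, 2026), pushing the deadline to July 6, 2028.
The period was tolled for 251 days by the defendant's absence from the jurisdiction (October 25, 2027 to July 2, 2028), pushing the deadline to March 14, 2029.
Although the plaintiff's incapacity ran from June 20, 2023 to November 3, 2023, the stated rules do not make that a tolling event, so it is disregarded.
The other events in the timeline have no effect on the limitation period under the stated rules.

March 14, 2029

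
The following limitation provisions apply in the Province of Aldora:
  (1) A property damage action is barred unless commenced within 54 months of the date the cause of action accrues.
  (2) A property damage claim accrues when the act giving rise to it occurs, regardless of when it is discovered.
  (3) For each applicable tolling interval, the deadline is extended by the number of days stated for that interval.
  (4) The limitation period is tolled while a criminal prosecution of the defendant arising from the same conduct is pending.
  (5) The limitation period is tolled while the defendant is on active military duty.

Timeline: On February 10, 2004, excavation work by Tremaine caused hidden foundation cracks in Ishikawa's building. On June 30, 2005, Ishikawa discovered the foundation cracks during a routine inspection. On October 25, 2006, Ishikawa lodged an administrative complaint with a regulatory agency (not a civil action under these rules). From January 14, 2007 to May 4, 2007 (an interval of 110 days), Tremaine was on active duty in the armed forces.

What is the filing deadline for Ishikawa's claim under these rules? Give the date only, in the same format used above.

The claim accrued on February 10, 2004, when the wrongful act occurred; under the stated occurrence rule the June 30, 2005 discovery does not delay accrual.
Adding the 54 months base period to February 10, 2004 gives a deadline of August 10, 2008, before any tolling.
The period was tolled for 110 days by the defendant's active military service (January 14, 2007 to May 4, 2007), pushing the deadline to November 28, 2008.
The other events in the timeline have no effect on the limitation period under the stated rules.

November 28, 2008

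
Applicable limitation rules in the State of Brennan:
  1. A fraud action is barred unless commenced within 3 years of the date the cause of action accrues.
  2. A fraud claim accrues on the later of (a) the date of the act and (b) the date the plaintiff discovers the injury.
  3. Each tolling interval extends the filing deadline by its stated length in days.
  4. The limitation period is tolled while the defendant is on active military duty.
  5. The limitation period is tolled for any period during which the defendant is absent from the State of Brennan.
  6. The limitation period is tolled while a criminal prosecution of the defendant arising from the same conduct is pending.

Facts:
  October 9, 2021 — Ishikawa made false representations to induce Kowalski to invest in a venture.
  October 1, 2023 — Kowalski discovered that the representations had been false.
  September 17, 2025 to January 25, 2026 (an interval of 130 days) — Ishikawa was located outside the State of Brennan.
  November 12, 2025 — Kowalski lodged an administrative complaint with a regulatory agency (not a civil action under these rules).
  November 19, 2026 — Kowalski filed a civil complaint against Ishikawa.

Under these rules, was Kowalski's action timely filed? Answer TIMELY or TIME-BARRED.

The claim accrued on October 1, 2023 — the later of the October 9, 2021 act and the October 1, 2023 discovery.
Adding the 3 years base period to October 1, 2023 gives a deadline of October 1, 2026, before any tolling.
The defendant's absence from the jurisdiction from September 17, 2025 to January 25, 2026 tolled the period for 130 days, extending the deadline to February 8, 2027.
Nothing else in the chronology tolls or restarts the period.
Filing on November 19, 2026 beat the February 8, 2027 deadline — the action is timely.

TIMELY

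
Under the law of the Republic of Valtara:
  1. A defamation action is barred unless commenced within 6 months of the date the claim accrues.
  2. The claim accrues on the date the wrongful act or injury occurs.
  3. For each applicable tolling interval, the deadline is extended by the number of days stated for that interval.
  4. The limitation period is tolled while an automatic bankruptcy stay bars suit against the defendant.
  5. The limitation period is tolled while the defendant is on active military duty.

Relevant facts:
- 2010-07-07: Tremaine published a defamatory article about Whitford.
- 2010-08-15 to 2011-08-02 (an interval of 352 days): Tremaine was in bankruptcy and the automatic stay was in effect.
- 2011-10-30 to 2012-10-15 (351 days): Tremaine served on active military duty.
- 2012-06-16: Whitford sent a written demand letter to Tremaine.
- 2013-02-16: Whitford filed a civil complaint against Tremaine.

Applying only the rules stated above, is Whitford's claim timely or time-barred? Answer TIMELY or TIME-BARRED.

The claim accrued on 2010-07-07, the date of the act.
The untolled deadline — 6 months after 2010-07-07 — is 2011-01-07.
The period was tolled for 352 days by the automatic bankruptcy stay (2010-08-15 to 2011-08-02), pushing the deadline to 2011-12-25.
Because the defendant's active military service ran from 2011-10-30 to 2012-10-15, the deadline is extended by 351 days to 2012-12-10.
None of the other events listed affects the running of the period under the stated rules.
Filing on 2013-02-16 missed the 2012-12-10 deadline — the action is time-barred.

TIME-BARRED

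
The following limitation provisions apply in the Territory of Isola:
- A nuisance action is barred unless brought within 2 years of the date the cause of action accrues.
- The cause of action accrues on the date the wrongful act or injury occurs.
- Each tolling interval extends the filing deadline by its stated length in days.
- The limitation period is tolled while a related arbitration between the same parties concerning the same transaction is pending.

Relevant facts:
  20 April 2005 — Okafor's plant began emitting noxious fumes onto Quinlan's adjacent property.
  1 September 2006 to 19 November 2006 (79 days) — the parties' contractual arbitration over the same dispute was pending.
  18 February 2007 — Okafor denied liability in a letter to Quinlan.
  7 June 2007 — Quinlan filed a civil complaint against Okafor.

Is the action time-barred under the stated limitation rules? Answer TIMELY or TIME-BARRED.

TIMELY

The claim accrued on 20 April 2005, when the wrongful act occurred.
The untolled deadline — 2 years after 20 April 2005 — is 20 April 2007.
Because the pending related arbitration ran from 1 September 2006 to 19 November 2006, the deadline is extended by 79 days to 8 July 2007.
The other events in the timeline have no effect on the limitation period under the stated rules.
Filing on 7 June 2007 beat the 8 July 2007 deadline — the action is timely.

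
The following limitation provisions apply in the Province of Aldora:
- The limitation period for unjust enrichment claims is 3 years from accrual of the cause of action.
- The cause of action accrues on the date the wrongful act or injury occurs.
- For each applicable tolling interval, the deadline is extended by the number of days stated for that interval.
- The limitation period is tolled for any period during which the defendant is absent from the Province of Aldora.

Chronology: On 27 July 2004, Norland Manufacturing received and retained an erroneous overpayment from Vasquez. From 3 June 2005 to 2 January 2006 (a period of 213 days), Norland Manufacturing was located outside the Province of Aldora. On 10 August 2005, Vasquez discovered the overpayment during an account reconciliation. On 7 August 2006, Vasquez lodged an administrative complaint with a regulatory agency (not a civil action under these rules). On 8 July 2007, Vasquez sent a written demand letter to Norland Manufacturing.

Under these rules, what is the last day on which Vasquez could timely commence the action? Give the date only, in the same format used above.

Accrual is governed by the date of the act, so the period began to run on 27 July 2004; the later discovery on 10 August 2005 is irrelevant under the stated rule.
The untolled deadline — 3 years after 27 July 2004 — is 27 July 2007.
The period was tolled for 213 days by the defendant's absence from the jurisdiction (3 June 2005 to 2 January 2006), pushing the deadline to 25 February 2008.
Nothing else in the chronology tolls or restarts the period.

25 February 2008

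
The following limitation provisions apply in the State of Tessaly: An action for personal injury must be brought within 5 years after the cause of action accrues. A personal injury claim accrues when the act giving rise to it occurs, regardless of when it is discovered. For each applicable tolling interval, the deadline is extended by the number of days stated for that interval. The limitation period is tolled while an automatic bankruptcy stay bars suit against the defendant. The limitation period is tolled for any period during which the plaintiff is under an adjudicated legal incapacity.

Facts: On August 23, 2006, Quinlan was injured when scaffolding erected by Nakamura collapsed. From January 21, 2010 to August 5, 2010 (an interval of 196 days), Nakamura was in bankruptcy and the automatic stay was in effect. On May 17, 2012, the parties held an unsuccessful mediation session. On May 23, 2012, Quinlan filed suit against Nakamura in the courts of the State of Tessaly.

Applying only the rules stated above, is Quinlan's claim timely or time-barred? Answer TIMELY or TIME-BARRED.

The limitation period began to run on August 23, 2006.
The untolled deadline — 5 years after August 23, 2006 — is August 23, 2011.
Because the automatic bankruptcy stay ran from January 21, 2010 to August 5, 2010, the deadline is extended by 196 days to March 6, 2012.
None of the other events listed affects the running of the period under the stated rules.
The May 23, 2012 filing falls after the March 6, 2012 deadline; the claim is time-barred.

TIME-BARRED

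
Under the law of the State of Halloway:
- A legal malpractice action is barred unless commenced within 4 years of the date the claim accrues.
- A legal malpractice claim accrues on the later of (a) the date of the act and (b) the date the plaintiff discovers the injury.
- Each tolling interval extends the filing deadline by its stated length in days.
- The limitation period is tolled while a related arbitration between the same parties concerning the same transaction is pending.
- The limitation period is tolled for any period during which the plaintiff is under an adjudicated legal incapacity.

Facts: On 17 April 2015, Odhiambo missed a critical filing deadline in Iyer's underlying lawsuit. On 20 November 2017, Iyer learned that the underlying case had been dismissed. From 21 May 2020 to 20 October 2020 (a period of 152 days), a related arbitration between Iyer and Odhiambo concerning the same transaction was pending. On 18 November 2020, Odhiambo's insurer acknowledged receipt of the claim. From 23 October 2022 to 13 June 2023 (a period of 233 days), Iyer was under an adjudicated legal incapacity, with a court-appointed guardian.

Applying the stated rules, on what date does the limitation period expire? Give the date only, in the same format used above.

21 April 2022

The claim accrued on 20 November 2017 — the later of the 17 April 2015 act and the 20 November 2017 discovery.
Adding the 4 years base period to 20 November 2017 gives a deadline of 20 November 2021, before any tolling.
The pending related arbitration from 21 May 2020 to 20 October 2020 tolled the period for 152 days, extending the deadline to 21 April 2022.
By the time the plaintiff's legal incapacity began on 23 October 2022, the limitation period had already expired on 21 April 2022; that interval cannot revive it.
None of the other events listed affects the running of the period under the stated rules.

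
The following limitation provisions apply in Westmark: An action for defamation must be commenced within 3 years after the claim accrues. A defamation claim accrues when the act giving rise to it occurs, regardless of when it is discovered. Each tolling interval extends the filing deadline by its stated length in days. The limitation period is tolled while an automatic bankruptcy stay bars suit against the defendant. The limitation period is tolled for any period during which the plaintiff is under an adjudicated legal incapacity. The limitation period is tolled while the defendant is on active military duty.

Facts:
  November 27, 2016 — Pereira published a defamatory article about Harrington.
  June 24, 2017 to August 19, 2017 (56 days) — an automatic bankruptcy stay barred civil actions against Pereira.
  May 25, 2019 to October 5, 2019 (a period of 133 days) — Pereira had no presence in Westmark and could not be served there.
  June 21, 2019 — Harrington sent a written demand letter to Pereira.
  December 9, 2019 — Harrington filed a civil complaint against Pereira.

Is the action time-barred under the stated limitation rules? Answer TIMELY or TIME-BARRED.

The limitation period began to run on November 27, 2016.
Adding the 3 years base period to November 27, 2016 gives a deadline of November 27, 2019, before any tolling.
The automatic bankruptcy stay from June 24, 2017 to August 19, 2017 tolled the period for 56 days, extending the deadline to January 22, 2020.
Although the defendant's absence ran from May 25, 2019 to October 5, 2019, the stated rules do not make that a tolling event, so it is disregarded.
Nothing else in the chronology tolls or restarts the period.
Harrington filed on December 9, 2019, before the January 22, 2020 deadline, so the action is timely.

TIMELY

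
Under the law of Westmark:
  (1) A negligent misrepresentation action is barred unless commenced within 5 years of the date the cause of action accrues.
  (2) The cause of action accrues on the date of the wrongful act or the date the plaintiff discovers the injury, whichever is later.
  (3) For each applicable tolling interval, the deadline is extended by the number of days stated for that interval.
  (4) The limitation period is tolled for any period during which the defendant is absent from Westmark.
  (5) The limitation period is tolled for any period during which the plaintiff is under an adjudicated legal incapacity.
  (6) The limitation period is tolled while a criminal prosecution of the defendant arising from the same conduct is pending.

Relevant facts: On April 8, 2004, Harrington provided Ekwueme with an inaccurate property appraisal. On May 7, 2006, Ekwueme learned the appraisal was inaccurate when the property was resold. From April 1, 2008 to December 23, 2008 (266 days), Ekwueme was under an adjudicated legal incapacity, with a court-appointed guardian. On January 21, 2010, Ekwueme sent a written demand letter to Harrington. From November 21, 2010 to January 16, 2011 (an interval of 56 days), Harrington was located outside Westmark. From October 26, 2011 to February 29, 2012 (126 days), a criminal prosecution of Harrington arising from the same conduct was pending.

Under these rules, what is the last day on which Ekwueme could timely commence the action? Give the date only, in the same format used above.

Taking the later of the act (April 8, 2004) and discovery (May 7, 2006), the claim accrued on May 7, 2006.
The untolled deadline — 5 years after May 7, 2006 — is May 7, 2011.
The plaintiff's legal incapacity from April 1, 2008 to December 23, 2008 tolled the period for 266 days, extending the deadline to January 28, 2012.
The defendant's absence from the jurisdiction from November 21, 2010 to January 16, 2011 tolled the period for 56 days, extending the deadline to March 24, 2012.
The pending criminal prosecution from October 26, 2011 to February 29, 2012 tolled the period for 126 days, extending the deadline to July 28, 2012.
The other events in the timeline have no effect on the limitation period under the stated rules.

July 28, 2012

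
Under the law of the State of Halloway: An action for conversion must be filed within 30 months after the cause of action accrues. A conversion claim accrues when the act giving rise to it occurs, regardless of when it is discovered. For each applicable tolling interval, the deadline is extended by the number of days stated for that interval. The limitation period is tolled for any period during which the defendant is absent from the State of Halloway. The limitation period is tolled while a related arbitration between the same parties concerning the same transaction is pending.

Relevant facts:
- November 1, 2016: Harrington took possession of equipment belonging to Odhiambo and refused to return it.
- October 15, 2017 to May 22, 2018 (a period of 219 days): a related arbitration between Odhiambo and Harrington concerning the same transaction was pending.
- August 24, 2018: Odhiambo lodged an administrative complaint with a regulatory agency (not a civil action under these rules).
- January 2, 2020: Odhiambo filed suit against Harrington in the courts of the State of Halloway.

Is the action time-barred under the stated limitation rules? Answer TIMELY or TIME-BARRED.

The cause of action accrued on November 1, 2016, the date of the act.
Adding the 30 months base period to November 1, 2016 gives a deadline of May 1, 2019, before any tolling.
The period was tolled for 219 days by the pending related arbitration (October 15, 2017 to May 22, 2018), pushing the deadline to December 6, 2019.
None of the other events listed affects the running of the period under the stated rules.
Filing on January 2, 2020 missed the December 6, 2019 deadline — the action is time-barred.

TIME-BARRED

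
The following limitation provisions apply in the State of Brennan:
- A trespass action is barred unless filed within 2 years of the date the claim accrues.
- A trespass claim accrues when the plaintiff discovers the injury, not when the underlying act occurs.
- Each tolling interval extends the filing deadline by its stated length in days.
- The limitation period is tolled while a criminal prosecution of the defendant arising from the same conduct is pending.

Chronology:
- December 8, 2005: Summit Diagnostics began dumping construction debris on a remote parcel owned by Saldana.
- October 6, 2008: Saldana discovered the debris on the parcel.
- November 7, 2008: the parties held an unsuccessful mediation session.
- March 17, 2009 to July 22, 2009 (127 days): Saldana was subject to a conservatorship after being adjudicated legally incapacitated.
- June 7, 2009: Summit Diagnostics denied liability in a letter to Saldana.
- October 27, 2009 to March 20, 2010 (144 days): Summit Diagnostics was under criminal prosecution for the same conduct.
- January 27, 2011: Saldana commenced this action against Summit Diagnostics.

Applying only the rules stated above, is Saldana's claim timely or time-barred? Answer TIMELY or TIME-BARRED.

TIMELY

The claim did not accrue until Saldana discovered the injury on October 6, 2008; the December 8, 2005 act date does not start the clock under the stated rule.
The untolled deadline — 2 years after October 6, 2008 — is October 6, 2010.
Because the pending criminal prosecution ran from October 27, 2009 to March 20, 2010, the deadline is extended by 144 days to February 27, 2011.
No stated provision tolls the period for the plaintiff's incapacity, so the interval from March 17, 2009 to July 22, 2009 has no effect on the deadline.
Nothing else in the chronology tolls or restarts the period.
Saldana filed on January 27, 2011, before the February 27, 2011 deadline, so the action is timely.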